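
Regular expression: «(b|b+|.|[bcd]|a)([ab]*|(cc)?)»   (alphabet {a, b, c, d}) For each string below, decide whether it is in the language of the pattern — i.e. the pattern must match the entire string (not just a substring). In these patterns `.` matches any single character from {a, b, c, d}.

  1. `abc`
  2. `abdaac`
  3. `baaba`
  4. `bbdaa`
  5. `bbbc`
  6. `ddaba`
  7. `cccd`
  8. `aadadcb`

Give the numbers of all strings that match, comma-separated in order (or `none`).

3

1 → no match
2 → no match
3 → match
4 → no match
5 → no match
6 → no match
7 → no match
8 → no match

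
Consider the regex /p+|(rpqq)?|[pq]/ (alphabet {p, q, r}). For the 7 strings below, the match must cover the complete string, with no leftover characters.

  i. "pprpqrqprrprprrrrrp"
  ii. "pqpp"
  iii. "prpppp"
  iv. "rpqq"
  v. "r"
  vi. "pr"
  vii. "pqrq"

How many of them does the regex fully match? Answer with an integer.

i → no match
ii. "pqpp" → no match
iii. "prpppp" → no match
iv. "rpqq" → match
v. "r" → no match
vi. "pr" → no match
vii. "pqrq" → no match
Total matched: 1

1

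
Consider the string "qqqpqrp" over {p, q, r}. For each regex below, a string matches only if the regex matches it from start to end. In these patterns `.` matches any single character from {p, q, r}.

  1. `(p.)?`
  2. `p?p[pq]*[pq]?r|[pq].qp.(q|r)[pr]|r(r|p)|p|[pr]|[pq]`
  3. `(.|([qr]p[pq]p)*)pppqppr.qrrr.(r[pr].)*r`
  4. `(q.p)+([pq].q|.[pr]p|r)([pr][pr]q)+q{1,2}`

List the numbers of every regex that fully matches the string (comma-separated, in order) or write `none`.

1 → no match
2 → match
3 → no match — must end with "r"
4 → no match — must end with "q"

2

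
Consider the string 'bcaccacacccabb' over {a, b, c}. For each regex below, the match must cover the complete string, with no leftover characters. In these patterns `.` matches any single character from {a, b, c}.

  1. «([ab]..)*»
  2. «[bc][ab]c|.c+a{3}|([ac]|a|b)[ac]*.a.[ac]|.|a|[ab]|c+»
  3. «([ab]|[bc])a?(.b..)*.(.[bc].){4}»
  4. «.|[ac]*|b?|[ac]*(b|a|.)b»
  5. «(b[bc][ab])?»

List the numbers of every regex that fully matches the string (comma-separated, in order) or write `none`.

3

1 → no match
2 → no match
3 → match
4 → no match
5 → no match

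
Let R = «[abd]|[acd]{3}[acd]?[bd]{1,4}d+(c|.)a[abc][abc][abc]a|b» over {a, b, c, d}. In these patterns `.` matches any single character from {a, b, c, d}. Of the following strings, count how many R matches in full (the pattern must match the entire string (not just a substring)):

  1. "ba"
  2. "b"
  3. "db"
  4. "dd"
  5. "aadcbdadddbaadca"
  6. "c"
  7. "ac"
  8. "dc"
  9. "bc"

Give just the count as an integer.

1

1 → no match
2 → match
3 → no match
4 → no match
5 → no match
6 → no match
7 → no match
8 → no match
9 → no match
Total matched: 1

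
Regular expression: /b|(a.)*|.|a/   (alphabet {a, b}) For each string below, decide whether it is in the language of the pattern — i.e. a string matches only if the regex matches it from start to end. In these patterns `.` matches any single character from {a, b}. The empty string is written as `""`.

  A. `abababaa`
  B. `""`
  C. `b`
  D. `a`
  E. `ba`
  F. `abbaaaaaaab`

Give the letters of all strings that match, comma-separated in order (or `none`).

A, B, C, D

A → match
B → match
C → match
D → match
E → no match
F → no match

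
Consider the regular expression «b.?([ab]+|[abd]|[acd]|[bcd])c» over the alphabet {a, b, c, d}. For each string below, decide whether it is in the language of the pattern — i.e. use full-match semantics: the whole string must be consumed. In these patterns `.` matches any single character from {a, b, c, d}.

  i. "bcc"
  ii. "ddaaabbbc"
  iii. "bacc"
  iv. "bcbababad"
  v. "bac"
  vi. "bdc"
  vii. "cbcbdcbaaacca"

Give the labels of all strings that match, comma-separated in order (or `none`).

i → match
ii → no match — must start with "b"
iii → match
iv → no match — must end with "c"
v → match
vi → match
vii → no match — must start with "b"

i, iii, v, vi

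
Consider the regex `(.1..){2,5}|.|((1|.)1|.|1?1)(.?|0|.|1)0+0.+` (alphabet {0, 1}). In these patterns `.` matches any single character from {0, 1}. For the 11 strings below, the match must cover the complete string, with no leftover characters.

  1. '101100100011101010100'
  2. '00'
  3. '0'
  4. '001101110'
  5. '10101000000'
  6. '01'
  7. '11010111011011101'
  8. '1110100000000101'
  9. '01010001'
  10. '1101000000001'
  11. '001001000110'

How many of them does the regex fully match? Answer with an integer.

1 → no match
2 → no match
3 → match
4 → no match
5 → no match
6 → no match
7 → no match
8 → no match
9 → no match
10 → no match
11 → no match
Total matched: 1

1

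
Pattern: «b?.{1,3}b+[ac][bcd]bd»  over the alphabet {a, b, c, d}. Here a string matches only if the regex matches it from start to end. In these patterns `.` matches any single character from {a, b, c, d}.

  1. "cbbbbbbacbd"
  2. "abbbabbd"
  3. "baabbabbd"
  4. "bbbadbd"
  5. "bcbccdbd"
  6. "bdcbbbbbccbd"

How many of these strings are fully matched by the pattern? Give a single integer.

1 → match
2 → match
3 → match
4 → match
5 → no match
6 → match
Total matched: 5

5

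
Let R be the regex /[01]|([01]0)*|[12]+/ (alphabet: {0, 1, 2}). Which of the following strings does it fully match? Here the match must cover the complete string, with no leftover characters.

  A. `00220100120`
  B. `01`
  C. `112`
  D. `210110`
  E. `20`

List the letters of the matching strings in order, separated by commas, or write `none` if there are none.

A → no match
B → no match
C → match
D → no match
E → no match

C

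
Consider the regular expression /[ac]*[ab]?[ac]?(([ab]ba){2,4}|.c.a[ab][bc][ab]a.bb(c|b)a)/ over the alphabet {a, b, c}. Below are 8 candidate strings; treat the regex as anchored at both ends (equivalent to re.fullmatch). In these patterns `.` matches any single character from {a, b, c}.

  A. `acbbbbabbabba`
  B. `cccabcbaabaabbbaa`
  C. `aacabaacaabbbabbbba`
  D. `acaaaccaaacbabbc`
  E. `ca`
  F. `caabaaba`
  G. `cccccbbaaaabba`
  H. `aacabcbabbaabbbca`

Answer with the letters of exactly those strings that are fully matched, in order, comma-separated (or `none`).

C, F, H

A → no match
B → no match
C → match
D → no match
E. `ca` → no match
F. `caabaaba` → match
G → no match
H → match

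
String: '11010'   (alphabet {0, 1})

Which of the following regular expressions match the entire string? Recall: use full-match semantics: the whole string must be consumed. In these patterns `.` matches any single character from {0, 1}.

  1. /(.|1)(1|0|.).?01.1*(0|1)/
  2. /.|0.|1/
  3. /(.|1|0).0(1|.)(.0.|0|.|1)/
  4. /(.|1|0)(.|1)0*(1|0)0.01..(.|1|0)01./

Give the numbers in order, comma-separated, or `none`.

3

1 → no match
2 → no match
3 → match
4 → no match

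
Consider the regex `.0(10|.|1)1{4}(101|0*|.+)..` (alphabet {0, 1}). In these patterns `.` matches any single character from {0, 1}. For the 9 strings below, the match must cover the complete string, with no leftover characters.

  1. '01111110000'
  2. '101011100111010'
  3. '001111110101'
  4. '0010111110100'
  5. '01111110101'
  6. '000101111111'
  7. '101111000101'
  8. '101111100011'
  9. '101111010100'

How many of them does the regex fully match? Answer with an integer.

3

1. '01111110000' → no match
2 → no match
3. '001111110101' → match
4 → match
5. '01111110101' → no match
6. '000101111111' → no match
7. '101111000101' → no match
8. '101111100011' → match
9. '101111010100' → no match
Total matched: 3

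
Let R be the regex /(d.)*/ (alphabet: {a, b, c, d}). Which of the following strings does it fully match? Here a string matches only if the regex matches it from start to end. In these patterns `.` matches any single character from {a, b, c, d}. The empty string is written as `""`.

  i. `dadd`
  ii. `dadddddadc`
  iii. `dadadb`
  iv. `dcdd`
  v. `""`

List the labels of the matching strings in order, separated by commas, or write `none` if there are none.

i, ii, iii, iv, v

i → match
ii → match
iii → match
iv → match
v → match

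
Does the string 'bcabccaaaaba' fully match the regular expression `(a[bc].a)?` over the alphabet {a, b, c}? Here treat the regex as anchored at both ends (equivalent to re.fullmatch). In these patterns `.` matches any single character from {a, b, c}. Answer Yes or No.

No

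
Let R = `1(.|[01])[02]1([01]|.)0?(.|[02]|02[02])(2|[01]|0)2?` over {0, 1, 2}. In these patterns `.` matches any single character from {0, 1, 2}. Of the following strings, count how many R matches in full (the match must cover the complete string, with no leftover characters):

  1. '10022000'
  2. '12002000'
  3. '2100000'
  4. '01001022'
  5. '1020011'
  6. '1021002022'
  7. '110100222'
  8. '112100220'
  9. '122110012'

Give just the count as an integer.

1 → no match
2 → no match
3 → no match — must start with '1'
4 → no match — must start with '1'
5 → no match
6 → match
7 → match
8 → match
9 → match
Total matched: 4

4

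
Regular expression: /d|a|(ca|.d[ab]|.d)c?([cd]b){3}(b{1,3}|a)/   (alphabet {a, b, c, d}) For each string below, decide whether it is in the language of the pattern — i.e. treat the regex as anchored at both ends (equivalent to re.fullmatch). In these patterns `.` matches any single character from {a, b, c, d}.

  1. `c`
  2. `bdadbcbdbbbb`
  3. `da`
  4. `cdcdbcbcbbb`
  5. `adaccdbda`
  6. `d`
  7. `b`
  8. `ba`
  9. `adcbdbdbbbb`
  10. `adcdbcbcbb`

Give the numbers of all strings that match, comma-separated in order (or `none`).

2, 4, 6, 9, 10

1 → no match
2 → match
3 → no match
4 → match
5 → no match
6 → match
7 → no match
8 → no match
9 → match
10 → match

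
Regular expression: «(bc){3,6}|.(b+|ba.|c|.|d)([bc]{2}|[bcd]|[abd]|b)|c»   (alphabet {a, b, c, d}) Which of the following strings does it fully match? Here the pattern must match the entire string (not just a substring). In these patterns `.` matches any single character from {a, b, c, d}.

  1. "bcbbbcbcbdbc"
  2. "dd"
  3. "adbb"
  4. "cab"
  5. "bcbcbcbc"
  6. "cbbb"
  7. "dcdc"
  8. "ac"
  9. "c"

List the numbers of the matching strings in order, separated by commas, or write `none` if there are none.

1. "bcbbbcbcbdbc" → no match
2. "dd" → no match
3. "adbb" → match
4. "cab" → match
5. "bcbcbcbc" → match
6. "cbbb" → match
7. "dcdc" → no match
8. "ac" → no match
9. "c" → match

3, 4, 5, 6, 9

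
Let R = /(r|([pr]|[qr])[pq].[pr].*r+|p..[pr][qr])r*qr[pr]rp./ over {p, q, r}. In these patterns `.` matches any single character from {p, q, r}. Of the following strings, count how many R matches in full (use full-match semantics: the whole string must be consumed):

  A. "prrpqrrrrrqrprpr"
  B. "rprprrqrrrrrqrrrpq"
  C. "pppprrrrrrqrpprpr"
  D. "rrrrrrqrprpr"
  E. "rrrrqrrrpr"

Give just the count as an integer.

A → match
B → match
C → no match
D → match
E → match
Total matched: 4

4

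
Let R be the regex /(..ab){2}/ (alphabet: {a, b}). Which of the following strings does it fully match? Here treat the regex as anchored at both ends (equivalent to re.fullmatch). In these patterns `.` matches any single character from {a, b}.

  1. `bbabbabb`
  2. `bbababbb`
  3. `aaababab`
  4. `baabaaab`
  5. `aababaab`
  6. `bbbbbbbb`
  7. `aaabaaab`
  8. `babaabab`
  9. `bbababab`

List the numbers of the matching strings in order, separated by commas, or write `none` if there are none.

3, 4, 7, 9

1. `bbabbabb` → no match — must end with `ab`
2. `bbababbb` → no match — must end with `ab`
3. `aaababab` → match
4. `baabaaab` → match
5. `aababaab` → no match
6. `bbbbbbbb` → no match — must end with `ab`
7. `aaabaaab` → match
8. `babaabab` → no match
9. `bbababab` → match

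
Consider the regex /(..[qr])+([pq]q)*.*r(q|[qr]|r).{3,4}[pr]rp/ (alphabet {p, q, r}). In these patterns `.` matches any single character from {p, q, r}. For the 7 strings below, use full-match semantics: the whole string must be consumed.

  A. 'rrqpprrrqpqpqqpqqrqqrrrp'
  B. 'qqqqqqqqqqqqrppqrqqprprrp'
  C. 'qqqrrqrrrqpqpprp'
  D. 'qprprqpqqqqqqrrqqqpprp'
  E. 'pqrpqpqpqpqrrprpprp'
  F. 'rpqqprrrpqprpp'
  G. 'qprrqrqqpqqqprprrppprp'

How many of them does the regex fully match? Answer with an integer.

A → no match
B → match
C → match
D → match
E → match
F → no match — must end with 'rp'
G → no match
Total matched: 4

4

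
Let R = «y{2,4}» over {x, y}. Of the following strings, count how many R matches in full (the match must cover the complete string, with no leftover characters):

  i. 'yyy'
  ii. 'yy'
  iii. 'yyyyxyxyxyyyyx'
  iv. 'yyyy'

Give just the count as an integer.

i → match
ii → match
iii → no match — must end with 'y'
iv → match
Total matched: 3

3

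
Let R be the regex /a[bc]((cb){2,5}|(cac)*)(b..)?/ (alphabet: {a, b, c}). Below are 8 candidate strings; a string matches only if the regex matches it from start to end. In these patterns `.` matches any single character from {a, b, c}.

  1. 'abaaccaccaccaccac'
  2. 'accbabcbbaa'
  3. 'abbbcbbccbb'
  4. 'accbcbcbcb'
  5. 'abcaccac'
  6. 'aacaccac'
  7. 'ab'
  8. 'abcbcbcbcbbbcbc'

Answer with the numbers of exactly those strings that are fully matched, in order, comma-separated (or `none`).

4, 5, 7

1 → no match
2 → no match
3 → no match
4 → match
5 → match
6 → no match
7 → match
8 → no match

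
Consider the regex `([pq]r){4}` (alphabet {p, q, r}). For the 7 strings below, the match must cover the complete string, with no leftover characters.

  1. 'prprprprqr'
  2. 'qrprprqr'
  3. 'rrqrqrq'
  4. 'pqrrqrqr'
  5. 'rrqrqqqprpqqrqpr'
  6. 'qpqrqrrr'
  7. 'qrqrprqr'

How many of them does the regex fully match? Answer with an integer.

1. 'prprprprqr' → no match
2. 'qrprprqr' → match
3. 'rrqrqrq' → no match — must end with 'r'
4. 'pqrrqrqr' → no match
5 → no match
6. 'qpqrqrrr' → no match
7. 'qrqrprqr' → match
Total matched: 2

2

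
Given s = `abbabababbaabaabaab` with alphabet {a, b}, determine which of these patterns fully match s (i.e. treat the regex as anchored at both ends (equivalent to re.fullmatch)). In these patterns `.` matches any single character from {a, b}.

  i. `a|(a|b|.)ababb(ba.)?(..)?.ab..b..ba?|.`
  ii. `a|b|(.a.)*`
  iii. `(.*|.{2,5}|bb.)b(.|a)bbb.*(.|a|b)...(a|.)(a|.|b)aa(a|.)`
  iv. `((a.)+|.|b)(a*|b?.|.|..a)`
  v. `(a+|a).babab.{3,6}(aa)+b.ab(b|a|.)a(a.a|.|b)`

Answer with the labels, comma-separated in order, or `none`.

v

i → no match
ii → no match
iii → no match
iv → no match
v → match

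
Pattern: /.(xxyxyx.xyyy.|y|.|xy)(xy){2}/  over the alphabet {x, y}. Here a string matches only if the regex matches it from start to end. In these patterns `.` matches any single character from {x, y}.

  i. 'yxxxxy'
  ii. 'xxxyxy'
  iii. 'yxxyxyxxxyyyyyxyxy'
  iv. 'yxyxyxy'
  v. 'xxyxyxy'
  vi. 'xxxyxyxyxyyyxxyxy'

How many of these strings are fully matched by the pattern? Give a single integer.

4

i → no match
ii → match
iii → no match
iv → match
v → match
vi → match
Total matched: 4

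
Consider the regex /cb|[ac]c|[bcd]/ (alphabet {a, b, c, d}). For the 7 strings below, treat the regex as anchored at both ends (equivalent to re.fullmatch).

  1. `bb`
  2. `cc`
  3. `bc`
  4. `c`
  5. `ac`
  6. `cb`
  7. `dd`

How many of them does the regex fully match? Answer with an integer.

1 → no match
2 → match
3 → no match
4 → match
5 → match
6 → match
7 → no match
Total matched: 4

4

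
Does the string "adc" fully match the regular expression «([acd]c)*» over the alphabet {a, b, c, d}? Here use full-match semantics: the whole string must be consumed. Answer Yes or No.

No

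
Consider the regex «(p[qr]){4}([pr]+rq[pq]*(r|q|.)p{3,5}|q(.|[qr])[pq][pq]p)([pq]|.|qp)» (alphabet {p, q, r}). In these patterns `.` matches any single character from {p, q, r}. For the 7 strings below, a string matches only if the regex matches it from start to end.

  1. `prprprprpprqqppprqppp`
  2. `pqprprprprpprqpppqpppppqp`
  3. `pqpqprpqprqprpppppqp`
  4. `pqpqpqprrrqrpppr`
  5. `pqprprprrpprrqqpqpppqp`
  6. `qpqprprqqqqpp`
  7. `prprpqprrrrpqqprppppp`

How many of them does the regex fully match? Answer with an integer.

4

1 → no match
2 → match
3 → match
4 → match
5 → match
6 → no match — must start with `p`
7 → no match
Total matched: 4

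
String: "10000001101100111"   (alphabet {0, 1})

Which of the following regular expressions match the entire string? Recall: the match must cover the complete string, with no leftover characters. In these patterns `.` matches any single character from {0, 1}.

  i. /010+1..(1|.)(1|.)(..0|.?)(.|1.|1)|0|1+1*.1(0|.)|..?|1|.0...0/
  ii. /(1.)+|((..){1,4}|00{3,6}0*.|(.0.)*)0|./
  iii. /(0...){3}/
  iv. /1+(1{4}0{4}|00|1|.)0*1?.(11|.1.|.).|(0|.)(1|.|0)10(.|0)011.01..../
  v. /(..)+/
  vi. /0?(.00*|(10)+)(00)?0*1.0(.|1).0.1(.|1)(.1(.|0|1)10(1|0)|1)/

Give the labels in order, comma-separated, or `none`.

vi

i → no match
ii → no match
iii → no match — must start with "0"
iv → no match
v → no match
vi → match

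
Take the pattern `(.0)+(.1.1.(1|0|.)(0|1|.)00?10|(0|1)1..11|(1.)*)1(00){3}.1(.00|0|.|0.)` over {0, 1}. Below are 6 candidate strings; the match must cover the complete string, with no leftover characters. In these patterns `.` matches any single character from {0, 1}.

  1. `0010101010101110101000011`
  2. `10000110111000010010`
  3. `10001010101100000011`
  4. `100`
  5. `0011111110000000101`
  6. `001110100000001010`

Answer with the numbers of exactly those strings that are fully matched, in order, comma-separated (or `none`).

5

1 → no match
2 → no match
3 → no match
4 → no match
5 → match
6 → no match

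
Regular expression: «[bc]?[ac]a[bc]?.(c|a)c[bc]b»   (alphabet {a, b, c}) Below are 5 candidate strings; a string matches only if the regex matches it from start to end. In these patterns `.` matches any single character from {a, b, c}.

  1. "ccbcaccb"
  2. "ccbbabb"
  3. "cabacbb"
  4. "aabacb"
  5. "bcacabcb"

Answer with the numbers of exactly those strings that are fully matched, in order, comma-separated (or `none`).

1 → no match
2 → no match
3 → match
4 → no match
5 → no match

3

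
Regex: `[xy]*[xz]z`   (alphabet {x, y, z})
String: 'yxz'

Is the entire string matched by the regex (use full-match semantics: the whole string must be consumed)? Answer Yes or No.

Yes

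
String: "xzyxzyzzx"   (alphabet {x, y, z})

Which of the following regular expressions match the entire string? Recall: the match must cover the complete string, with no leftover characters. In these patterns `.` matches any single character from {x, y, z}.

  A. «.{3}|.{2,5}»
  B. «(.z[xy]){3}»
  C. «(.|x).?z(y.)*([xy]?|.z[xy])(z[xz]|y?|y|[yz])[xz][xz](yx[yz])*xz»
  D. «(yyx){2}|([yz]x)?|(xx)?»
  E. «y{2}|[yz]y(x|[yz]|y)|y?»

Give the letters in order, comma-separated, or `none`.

A → no match
B → match
C → no match — must end with "xz"
D → no match
E → no match

B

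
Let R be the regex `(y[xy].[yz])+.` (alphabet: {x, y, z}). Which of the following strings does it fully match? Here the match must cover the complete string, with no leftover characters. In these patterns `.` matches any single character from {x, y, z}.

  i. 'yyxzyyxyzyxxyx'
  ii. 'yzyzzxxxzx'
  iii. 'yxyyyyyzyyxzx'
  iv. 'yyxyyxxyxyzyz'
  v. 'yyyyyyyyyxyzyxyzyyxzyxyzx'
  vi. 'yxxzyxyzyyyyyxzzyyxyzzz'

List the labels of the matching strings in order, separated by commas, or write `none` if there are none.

iii, v

i → no match
ii → no match
iii → match
iv → no match
v → match
vi → no match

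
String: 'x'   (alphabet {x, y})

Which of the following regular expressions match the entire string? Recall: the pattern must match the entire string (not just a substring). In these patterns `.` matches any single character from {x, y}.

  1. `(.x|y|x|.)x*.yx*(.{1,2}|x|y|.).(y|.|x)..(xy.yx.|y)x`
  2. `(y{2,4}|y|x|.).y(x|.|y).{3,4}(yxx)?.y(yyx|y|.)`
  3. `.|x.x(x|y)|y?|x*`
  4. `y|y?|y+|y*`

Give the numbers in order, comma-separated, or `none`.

3

1 → no match
2 → no match
3 → match
4 → no match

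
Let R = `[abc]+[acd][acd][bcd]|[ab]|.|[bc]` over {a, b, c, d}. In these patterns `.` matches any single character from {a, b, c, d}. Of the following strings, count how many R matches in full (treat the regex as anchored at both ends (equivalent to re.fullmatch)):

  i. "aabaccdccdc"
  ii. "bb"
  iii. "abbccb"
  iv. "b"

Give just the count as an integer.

i → no match
ii → no match
iii → match
iv → match
Total matched: 2

2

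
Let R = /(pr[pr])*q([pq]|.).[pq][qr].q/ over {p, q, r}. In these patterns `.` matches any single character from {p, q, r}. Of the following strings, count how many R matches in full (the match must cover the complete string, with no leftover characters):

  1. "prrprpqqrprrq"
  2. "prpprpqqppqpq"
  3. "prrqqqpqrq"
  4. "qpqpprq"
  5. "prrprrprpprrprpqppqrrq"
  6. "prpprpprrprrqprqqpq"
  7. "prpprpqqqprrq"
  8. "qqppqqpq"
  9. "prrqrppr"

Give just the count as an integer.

1 → match
2 → match
3 → match
4 → no match
5 → match
6 → match
7 → match
8 → no match
9 → no match — must end with "q"
Total matched: 6

6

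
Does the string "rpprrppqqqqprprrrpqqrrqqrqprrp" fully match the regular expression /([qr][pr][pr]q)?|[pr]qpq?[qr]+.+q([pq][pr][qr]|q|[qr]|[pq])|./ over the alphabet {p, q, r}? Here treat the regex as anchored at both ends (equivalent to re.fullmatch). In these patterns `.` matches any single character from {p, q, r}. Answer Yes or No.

No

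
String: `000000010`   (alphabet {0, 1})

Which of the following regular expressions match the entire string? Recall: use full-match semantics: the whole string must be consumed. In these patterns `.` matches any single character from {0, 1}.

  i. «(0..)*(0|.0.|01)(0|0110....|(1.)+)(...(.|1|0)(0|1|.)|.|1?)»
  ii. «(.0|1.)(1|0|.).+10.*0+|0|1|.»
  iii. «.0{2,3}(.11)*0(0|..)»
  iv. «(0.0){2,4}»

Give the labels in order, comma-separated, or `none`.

i → match
ii → no match
iii → no match
iv → match

i, iv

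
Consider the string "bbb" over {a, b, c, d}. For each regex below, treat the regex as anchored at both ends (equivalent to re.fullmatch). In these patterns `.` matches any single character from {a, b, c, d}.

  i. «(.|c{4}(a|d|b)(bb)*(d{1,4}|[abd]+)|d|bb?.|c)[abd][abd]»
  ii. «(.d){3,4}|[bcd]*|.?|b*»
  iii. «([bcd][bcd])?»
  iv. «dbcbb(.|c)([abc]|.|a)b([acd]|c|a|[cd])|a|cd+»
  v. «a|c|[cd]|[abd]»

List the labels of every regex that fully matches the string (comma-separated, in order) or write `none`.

i, ii

i → match
ii → match
iii → no match
iv → no match
v → no match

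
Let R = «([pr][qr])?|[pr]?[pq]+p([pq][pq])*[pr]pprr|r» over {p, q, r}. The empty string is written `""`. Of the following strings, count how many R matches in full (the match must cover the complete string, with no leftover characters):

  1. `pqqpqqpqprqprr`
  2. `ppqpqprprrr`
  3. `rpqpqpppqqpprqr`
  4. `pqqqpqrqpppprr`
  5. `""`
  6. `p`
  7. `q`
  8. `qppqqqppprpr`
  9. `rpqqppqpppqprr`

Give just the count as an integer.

1

1 → no match
2 → no match
3 → no match
4 → no match
5 → match
6 → no match
7 → no match
8 → no match
9 → no match
Total matched: 1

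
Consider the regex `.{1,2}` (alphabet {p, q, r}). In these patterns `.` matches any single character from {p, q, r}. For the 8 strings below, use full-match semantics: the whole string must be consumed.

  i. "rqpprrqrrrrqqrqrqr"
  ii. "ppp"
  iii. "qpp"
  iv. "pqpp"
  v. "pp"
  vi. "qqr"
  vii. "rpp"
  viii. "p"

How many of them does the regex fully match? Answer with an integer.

i → no match
ii → no match
iii → no match
iv → no match
v → match
vi → no match
vii → no match
viii → match
Total matched: 2

2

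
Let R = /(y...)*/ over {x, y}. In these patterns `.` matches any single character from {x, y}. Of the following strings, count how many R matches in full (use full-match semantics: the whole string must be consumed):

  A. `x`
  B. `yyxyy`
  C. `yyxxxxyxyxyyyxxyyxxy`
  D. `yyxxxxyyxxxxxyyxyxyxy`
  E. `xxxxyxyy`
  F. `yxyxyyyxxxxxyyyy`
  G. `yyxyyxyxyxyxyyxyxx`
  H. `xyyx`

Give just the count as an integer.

A → no match
B → no match
C → no match
D → no match
E → no match
F → no match
G → no match
H → no match
Total matched: 0

0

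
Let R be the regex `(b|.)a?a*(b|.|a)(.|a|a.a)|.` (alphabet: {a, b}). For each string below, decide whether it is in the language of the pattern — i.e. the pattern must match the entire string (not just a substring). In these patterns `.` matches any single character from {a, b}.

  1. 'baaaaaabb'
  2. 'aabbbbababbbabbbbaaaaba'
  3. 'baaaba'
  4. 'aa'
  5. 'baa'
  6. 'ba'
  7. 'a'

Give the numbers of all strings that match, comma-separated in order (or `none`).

1, 3, 5, 7

1 → match
2 → no match
3 → match
4 → no match
5 → match
6 → no match
7 → match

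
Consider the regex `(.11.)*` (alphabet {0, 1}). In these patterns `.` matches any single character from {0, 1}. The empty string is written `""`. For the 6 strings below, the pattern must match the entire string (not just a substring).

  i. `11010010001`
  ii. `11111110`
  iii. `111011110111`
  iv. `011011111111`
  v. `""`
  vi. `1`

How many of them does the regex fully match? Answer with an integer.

i → no match
ii → match
iii → match
iv → match
v → match
vi → no match
Total matched: 4

4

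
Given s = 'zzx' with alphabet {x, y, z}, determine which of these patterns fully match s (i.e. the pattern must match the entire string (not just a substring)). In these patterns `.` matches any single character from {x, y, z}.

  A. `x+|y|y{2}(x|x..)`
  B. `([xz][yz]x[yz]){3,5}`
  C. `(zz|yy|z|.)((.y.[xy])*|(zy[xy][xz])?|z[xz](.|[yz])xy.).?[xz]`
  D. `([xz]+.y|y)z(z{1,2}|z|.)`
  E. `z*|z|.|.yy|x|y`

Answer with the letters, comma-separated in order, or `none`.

A → no match
B → no match
C → match
D → no match
E → no match

C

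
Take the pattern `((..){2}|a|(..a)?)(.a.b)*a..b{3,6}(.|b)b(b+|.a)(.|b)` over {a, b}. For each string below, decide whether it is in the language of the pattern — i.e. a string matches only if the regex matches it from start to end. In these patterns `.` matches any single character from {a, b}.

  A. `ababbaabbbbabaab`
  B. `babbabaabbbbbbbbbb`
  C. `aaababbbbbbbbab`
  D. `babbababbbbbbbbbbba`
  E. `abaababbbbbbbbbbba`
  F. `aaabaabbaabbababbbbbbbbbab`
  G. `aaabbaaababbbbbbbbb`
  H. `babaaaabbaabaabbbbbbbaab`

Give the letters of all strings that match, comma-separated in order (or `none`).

A, C, D, E, F, G, H

A → match
B → no match
C → match
D → match
E → match
F → match
G → match
H → match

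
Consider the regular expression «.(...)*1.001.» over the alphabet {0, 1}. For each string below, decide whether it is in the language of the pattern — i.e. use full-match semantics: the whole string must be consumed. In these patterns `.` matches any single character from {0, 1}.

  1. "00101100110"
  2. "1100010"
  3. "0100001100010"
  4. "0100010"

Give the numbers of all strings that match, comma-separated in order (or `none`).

1 → no match
2 → match
3 → match
4 → match

2, 3, 4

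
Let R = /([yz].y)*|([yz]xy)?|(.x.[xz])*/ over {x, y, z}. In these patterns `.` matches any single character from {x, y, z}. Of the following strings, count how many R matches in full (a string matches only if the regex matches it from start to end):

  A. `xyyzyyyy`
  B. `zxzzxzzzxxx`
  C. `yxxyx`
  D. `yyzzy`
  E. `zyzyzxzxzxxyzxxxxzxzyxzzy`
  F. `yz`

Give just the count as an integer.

0

A. `xyyzyyyy` → no match
B. `zxzzxzzzxxx` → no match
C. `yxxyx` → no match
D. `yyzzy` → no match
E → no match
F. `yz` → no match
Total matched: 0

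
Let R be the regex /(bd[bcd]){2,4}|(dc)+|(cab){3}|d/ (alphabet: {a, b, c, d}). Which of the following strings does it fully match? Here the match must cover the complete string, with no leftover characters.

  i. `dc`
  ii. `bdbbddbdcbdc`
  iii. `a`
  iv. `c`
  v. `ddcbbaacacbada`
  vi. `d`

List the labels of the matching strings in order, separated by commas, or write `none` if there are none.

i, ii, vi

i → match
ii → match
iii → no match
iv → no match
v → no match
vi → match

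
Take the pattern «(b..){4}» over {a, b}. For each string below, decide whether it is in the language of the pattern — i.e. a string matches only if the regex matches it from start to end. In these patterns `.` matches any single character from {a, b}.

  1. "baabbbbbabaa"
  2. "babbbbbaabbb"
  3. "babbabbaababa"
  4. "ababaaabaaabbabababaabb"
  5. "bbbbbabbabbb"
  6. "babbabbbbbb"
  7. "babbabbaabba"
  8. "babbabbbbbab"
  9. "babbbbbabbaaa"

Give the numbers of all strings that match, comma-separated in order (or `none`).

1. "baabbbbbabaa" → match
2. "babbbbbaabbb" → match
3 → no match
4 → no match — must start with "b"
5. "bbbbbabbabbb" → match
6. "babbabbbbbb" → no match
7. "babbabbaabba" → match
8. "babbabbbbbab" → match
9 → no match

1, 2, 5, 7, 8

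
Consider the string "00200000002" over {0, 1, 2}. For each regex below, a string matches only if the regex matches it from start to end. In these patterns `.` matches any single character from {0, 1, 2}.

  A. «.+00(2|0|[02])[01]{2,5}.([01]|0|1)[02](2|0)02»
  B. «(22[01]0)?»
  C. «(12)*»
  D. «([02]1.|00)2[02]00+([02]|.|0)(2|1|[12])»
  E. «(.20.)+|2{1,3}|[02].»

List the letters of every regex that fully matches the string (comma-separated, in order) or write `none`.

A → no match
B → no match
C → no match
D → match
E → no match

D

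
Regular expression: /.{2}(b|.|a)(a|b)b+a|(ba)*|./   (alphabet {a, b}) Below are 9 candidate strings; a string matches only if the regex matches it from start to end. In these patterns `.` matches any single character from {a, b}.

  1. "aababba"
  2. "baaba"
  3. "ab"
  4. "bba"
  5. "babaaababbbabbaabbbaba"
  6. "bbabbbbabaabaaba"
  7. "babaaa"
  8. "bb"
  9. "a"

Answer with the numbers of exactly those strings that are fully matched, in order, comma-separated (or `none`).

1 → match
2 → no match
3 → no match
4 → no match
5 → no match
6 → no match
7 → no match
8 → no match
9 → match

1, 9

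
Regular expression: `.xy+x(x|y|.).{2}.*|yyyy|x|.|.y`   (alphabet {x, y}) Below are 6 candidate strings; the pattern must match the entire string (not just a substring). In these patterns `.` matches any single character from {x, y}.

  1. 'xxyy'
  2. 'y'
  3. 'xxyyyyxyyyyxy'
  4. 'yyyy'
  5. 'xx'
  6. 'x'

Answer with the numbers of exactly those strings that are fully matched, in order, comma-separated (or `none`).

2, 3, 4, 6

1 → no match
2 → match
3 → match
4 → match
5 → no match
6 → match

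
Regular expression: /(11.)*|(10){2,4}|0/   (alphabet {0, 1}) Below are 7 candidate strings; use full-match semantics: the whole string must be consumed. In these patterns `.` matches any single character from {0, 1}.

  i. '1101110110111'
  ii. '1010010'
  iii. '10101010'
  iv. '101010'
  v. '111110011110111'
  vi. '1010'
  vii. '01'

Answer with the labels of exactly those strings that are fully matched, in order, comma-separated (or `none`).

i → no match
ii. '1010010' → no match
iii. '10101010' → match
iv. '101010' → match
v → no match
vi. '1010' → match
vii. '01' → no match

iii, iv, vi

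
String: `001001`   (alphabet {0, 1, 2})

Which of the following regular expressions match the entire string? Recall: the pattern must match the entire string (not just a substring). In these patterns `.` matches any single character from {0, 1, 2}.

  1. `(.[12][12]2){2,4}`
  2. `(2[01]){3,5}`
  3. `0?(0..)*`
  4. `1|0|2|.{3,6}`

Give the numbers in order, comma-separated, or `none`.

3, 4

1 → no match — must end with `2`
2 → no match — must start with `2`
3 → match
4 → match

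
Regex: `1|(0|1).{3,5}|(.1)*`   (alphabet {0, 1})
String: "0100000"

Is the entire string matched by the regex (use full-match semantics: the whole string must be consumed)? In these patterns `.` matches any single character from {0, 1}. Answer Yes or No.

No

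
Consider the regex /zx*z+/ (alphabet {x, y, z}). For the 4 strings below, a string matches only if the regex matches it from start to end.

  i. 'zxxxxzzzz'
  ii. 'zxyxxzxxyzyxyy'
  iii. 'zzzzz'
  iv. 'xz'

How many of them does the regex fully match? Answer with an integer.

i → match
ii → no match — must end with 'z'
iii → match
iv → no match — must start with 'z'
Total matched: 2

2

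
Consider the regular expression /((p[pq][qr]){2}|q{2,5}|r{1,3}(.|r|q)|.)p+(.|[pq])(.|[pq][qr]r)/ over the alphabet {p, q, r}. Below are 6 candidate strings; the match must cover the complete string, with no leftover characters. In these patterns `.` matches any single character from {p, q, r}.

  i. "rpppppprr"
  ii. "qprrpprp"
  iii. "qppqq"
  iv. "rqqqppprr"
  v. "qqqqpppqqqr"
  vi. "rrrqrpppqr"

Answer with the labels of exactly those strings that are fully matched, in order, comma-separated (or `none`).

i → match
ii → no match
iii → match
iv → no match
v → match
vi → no match

i, iii, v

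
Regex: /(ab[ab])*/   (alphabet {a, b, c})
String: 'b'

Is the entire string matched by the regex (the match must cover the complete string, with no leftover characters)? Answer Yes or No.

No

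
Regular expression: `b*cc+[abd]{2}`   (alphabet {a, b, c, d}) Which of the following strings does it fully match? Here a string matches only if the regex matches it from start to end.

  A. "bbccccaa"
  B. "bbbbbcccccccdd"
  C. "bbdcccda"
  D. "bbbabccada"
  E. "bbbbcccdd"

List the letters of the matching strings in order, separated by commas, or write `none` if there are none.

A, B, E

A. "bbccccaa" → match
B → match
C. "bbdcccda" → no match
D. "bbbabccada" → no match
E. "bbbbcccdd" → match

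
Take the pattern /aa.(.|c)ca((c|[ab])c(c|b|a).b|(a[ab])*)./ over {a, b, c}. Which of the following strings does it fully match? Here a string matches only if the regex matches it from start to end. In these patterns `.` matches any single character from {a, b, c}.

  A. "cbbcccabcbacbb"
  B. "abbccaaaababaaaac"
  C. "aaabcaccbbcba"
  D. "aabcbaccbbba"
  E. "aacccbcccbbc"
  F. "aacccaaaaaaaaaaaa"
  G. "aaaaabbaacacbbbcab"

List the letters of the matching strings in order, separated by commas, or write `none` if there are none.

A → no match — must start with "aa"
B → no match — must start with "aa"
C → no match
D. "aabcbaccbbba" → no match
E. "aacccbcccbbc" → no match
F → match
G → no match

F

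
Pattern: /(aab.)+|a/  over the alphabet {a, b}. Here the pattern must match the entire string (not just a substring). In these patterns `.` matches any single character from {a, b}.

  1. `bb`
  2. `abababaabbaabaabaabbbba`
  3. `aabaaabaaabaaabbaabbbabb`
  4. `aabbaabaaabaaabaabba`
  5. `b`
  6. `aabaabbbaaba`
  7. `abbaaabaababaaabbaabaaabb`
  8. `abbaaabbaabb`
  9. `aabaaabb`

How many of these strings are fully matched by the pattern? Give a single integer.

1

1. `bb` → no match
2 → no match
3 → no match
4 → no match
5. `b` → no match
6. `aabaabbbaaba` → no match
7 → no match
8. `abbaaabbaabb` → no match
9. `aabaaabb` → match
Total matched: 1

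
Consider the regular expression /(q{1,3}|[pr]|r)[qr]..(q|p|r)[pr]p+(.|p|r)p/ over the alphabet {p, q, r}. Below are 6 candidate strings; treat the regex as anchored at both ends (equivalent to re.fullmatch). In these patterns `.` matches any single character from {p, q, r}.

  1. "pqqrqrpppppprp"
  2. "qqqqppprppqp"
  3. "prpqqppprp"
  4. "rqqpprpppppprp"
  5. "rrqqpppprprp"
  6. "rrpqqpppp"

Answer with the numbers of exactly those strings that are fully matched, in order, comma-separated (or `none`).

1, 2, 3, 4, 6

1 → match
2 → match
3 → match
4 → match
5 → no match
6 → match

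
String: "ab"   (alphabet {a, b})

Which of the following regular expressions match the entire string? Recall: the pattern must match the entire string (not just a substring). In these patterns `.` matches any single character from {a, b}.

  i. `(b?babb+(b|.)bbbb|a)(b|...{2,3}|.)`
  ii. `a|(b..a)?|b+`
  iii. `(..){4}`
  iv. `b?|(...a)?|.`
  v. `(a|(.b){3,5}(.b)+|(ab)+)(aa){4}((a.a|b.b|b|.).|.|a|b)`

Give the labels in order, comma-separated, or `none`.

i

i → match
ii → no match
iii → no match
iv → no match
v → no match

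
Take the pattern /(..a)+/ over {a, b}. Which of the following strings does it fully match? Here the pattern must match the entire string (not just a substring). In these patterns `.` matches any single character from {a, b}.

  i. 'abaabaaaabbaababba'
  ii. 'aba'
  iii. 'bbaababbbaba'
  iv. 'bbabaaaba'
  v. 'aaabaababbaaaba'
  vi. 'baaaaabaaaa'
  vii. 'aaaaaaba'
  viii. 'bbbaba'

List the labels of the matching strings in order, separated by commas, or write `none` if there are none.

i, ii, iv

i → match
ii → match
iii → no match
iv → match
v → no match
vi → no match
vii → no match
viii → no match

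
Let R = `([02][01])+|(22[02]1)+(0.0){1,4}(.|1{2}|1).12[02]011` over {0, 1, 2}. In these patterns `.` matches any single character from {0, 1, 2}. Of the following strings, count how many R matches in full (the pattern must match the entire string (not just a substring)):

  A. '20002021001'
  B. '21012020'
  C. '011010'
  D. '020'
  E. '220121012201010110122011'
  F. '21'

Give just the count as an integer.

A. '20002021001' → no match
B. '21012020' → match
C. '011010' → no match
D. '020' → no match
E → no match
F. '21' → match
Total matched: 2

2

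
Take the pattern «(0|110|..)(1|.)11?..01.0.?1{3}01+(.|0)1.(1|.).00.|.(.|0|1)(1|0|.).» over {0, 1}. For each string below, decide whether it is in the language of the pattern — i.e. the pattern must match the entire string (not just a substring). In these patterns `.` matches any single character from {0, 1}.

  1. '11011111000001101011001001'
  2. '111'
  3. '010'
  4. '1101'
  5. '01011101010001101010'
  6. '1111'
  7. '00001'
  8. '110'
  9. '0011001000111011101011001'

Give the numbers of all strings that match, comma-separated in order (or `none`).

1 → no match
2 → no match
3 → no match
4 → match
5 → no match
6 → match
7 → no match
8 → no match
9 → match

4, 6, 9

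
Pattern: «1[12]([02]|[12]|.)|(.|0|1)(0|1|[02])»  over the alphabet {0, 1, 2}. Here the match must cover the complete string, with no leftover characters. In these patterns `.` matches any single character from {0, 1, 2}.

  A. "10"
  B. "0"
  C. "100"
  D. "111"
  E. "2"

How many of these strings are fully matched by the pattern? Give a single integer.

A. "10" → match
B. "0" → no match
C. "100" → no match
D. "111" → match
E. "2" → no match
Total matched: 2

2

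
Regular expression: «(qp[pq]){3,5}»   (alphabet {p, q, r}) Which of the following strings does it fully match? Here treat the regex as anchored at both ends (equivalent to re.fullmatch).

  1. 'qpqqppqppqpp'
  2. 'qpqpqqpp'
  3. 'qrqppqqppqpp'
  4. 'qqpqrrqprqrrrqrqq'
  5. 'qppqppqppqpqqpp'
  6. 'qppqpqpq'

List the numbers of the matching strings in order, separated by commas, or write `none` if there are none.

1 → match
2 → no match
3 → no match — must start with 'qp'
4 → no match — must start with 'qp'
5 → match
6 → no match

1, 5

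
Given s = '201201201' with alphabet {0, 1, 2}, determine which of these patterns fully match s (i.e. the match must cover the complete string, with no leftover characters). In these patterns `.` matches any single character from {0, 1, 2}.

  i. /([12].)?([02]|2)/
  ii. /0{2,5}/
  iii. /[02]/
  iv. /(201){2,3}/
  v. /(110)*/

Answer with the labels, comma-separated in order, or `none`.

i → no match
ii → no match — must start with '0'
iii → no match
iv → match
v → no match

iv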